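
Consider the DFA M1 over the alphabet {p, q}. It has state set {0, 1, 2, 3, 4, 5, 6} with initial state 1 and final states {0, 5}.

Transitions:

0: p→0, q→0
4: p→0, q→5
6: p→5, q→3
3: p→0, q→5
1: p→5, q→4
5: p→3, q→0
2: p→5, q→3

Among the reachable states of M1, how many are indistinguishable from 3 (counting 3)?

States {2,6} cannot be reached from the start state, so discard them.
P0 = {0,5} | {1,3,4}.
Refine {0,5} on symbol p: members go to different blocks, giving {0} and {5}.
On input p, block {1,3,4} splits into {3,4} and {1}.
Stable partition: {0} | {3,4} | {5} | {1} — 4 equivalence classes.
The equivalence class containing 3 is {3,4}, of size 2.

2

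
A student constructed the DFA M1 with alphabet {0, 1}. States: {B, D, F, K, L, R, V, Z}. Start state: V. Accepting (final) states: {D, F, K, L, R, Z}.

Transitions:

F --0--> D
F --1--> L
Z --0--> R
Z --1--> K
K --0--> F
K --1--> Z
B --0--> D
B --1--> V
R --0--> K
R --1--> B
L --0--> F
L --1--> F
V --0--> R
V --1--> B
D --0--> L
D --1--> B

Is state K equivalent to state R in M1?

Every state is reachable, so we keep all 8.
Start with accepting vs non-accepting: {D,F,K,L,R,Z} | {B,V}.
Refine {D,F,K,L,R,Z} on symbol 1: members go to different blocks, giving {F,K,L,Z} and {D,R}.
Refine {F,K,L,Z} on symbol 0: members go to different blocks, giving {F,Z} and {K,L}.
Stable partition: {F,Z} | {B,V} | {D,R} | {K,L} — 4 equivalence classes.
K and R end up in different blocks, so they are distinguishable. For instance, the string '1' is accepted from only K.

No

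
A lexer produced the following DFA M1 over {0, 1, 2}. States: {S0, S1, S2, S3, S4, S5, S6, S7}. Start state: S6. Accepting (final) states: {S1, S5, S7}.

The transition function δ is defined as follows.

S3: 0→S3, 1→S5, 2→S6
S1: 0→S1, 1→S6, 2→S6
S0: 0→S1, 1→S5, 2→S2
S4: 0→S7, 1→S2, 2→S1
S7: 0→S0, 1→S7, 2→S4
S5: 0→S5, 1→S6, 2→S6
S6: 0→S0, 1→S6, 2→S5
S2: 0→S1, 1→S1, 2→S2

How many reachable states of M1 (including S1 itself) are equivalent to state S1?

2

First remove the unreachable states {S3,S4,S7}; 5 states remain.
Start with accepting vs non-accepting: {S1,S5} | {S0,S2,S6}.
Split {S0,S2,S6} by δ(·,0) → {S0,S2} and {S6}.
Stable partition: {S1,S5} | {S0,S2} | {S6} — 3 equivalence classes.
The equivalence class containing S1 is {S1,S5}, of size 2.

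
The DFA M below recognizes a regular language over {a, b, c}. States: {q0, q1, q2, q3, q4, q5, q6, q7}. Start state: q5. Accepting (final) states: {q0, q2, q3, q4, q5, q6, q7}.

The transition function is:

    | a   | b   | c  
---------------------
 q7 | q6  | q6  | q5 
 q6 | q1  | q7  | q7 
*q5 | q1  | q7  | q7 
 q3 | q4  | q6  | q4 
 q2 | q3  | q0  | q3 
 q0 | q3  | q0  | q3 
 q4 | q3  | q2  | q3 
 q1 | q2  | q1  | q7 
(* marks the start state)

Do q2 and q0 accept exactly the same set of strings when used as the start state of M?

Yes

All states are reachable from the start state.
Start with accepting vs non-accepting: {q0,q2,q3,q4,q5,q6,q7} | {q1}.
Refine {q0,q2,q3,q4,q5,q6,q7} on symbol a: members go to different blocks, giving {q0,q2,q3,q4,q7} and {q5,q6}.
Refine {q0,q2,q3,q4,q7} on symbol a: members go to different blocks, giving {q0,q2,q3,q4} and {q7}.
Split {q0,q2,q3,q4} by δ(·,b) → {q0,q2,q4} and {q3}.
No further refinement is possible. Final partition (5 blocks): {q0,q2,q4} | {q1} | {q5,q6} | {q7} | {q3}.
q2 and q0 lie in the same block of the stable partition, so they are equivalent — no string distinguishes them.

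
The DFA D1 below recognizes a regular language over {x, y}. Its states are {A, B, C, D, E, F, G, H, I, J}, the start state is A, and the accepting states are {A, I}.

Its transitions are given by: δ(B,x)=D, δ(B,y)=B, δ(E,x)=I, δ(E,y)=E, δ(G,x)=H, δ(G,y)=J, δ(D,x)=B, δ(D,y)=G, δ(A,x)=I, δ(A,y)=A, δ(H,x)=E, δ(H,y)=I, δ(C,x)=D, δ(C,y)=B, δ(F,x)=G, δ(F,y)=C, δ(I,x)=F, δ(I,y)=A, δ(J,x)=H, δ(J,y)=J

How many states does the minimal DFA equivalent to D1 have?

P0 = {A,I} | {B,C,D,E,F,G,H,J}.
Refine {A,I} on symbol x: members go to different blocks, giving {A} and {I}.
Split {B,C,D,E,F,G,H,J} by δ(·,x) → {B,C,D,F,G,H,J} and {E}.
On input x, block {B,C,D,F,G,H,J} splits into {B,C,D,F,G,J} and {H}.
Split {B,C,D,F,G,J} by δ(·,x) → {B,C,D,F} and {G,J}.
On input x, block {B,C,D,F} splits into {B,C,D} and {F}.
On input y, block {B,C,D} splits into {B,C} and {D}.
Stable partition: {A} | {B,C} | {I} | {E} | {H} | {G,J} | {F} | {D} — 8 equivalence classes.

8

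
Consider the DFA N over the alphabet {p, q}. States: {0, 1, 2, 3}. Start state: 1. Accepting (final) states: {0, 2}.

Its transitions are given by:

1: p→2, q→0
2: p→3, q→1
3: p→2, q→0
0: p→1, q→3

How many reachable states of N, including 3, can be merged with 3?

2

Every state is reachable, so we keep all 4.
P0 = {0,2} | {1,3}.
Stable partition: {0,2} | {1,3} — 2 equivalence classes.
State 3 belongs to the block {1,3}, which has 2 states.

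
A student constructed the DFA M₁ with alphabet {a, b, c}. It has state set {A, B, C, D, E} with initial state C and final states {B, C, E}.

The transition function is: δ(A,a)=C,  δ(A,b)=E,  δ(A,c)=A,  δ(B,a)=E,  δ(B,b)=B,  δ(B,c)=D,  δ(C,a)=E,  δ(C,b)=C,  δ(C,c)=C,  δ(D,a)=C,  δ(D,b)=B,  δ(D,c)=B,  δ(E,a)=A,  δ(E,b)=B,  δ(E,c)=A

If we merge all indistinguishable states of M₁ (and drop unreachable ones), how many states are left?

All states are reachable from the start state.
Initial partition by acceptance: {B,C,E} | {A,D}.
Refine {B,C,E} on symbol a: members go to different blocks, giving {B,C} and {E}.
Split {B,C} by δ(·,c) → {B} and {C}.
On input b, block {A,D} splits into {A} and {D}.
No further refinement is possible. Final partition (5 blocks): {B} | {A} | {E} | {C} | {D}.

5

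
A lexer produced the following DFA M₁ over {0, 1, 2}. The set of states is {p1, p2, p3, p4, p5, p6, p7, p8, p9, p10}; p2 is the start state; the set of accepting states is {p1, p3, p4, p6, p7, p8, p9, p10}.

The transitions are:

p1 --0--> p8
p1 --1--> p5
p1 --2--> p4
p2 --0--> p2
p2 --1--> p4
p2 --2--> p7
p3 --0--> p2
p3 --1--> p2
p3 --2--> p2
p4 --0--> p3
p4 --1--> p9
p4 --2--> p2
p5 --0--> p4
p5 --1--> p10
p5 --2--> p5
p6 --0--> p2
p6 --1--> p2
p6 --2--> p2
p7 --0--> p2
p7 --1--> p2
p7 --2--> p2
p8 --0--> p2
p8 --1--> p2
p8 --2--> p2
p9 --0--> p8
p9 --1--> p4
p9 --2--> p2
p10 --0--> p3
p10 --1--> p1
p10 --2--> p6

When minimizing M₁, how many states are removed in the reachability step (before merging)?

BFS from p2 reaches {p2, p3, p4, p7, p8, p9}; the 4 state(s) p1, p5, p6, p10 are never visited.

4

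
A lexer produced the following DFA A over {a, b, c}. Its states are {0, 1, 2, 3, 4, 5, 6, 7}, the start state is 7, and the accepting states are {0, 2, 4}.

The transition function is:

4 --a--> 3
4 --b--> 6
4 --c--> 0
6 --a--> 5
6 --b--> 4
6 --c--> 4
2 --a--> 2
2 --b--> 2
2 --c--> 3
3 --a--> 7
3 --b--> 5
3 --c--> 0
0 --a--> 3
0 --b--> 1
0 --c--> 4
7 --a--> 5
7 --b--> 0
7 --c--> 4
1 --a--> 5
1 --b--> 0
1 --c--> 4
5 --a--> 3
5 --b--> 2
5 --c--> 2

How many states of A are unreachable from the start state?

0

Exploring from 7, all states are eventually visited, so none are unreachable.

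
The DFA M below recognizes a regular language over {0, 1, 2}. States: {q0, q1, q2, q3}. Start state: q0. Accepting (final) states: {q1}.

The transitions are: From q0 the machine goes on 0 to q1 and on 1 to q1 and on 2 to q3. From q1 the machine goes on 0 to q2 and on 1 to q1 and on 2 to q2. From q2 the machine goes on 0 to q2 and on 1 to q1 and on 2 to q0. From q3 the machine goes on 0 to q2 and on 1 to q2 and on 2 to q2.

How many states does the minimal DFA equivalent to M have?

4

Start with accepting vs non-accepting: {q1} | {q0,q2,q3}.
Refine {q0,q2,q3} on symbol 0: members go to different blocks, giving {q2,q3} and {q0}.
On input 1, block {q2,q3} splits into {q2} and {q3}.
The partition is now stable with 4 blocks: {q1} | {q2} | {q0} | {q3}.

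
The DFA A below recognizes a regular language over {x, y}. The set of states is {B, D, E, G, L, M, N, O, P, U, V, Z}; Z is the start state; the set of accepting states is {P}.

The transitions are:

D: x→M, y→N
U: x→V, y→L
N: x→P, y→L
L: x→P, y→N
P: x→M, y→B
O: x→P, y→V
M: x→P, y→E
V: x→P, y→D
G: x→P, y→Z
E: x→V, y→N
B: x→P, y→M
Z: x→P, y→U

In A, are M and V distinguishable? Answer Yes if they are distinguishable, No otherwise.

First remove the unreachable states {G,O}; 10 states remain.
Initial partition by acceptance: {P} | {B,D,E,L,M,N,U,V,Z}.
Refine {B,D,E,L,M,N,U,V,Z} on symbol x: members go to different blocks, giving {B,L,M,N,V,Z} and {D,E,U}.
Split {B,L,M,N,V,Z} by δ(·,y) → {B,L,N} and {M,V,Z}.
On input y, block {B,L,N} splits into {L,N} and {B}.
Stable partition: {P} | {L,N} | {D,E,U} | {M,V,Z} | {B} — 5 equivalence classes.
M and V lie in the same block of the stable partition, so they are equivalent — no string distinguishes them.

No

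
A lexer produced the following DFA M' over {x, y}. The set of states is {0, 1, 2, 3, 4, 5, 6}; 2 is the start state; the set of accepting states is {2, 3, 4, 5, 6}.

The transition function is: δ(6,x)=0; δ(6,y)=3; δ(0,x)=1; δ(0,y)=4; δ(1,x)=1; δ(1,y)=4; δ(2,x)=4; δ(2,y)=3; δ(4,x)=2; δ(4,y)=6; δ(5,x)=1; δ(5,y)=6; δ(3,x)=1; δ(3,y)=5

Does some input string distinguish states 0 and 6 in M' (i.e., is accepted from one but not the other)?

All states are reachable from the start state.
Start with accepting vs non-accepting: {2,3,4,5,6} | {0,1}.
On input x, block {2,3,4,5,6} splits into {3,5,6} and {2,4}.
The partition is now stable with 3 blocks: {3,5,6} | {0,1} | {2,4}.
0 and 6 end up in different blocks, so they are distinguishable. For instance, the string 'ε' is accepted from only 6.

Yes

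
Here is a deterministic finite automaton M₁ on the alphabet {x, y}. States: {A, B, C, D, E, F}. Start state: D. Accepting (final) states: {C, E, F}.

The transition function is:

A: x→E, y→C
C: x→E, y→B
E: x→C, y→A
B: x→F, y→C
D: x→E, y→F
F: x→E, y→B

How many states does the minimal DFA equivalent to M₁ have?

2

Start with accepting vs non-accepting: {C,E,F} | {A,B,D}.
No further refinement is possible. Final partition (2 blocks): {C,E,F} | {A,B,D}.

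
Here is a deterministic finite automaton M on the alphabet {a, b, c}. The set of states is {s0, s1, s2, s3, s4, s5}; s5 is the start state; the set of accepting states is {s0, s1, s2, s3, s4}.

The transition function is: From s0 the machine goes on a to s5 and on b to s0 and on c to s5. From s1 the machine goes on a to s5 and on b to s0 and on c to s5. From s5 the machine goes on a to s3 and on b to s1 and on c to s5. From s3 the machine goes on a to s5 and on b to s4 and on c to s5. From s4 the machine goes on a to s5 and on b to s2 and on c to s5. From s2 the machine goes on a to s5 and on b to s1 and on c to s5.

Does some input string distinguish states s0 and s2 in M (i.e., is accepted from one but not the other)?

Every state is reachable, so we keep all 6.
Start with accepting vs non-accepting: {s0,s1,s2,s3,s4} | {s5}.
Stable partition: {s0,s1,s2,s3,s4} | {s5} — 2 equivalence classes.
s0 and s2 lie in the same block of the stable partition, so they are equivalent — no string distinguishes them.

No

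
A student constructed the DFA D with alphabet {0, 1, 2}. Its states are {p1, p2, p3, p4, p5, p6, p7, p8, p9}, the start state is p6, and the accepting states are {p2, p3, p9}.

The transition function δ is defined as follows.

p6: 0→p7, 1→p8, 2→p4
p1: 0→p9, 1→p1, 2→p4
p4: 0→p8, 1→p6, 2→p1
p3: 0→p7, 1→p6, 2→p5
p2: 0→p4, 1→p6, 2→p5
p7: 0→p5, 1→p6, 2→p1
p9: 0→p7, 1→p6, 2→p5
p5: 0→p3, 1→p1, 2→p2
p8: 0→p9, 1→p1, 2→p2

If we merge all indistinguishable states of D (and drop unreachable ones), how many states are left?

Every state is reachable, so we keep all 9.
P0 = {p2,p3,p9} | {p1,p4,p5,p6,p7,p8}.
On input 0, block {p1,p4,p5,p6,p7,p8} splits into {p1,p5,p8} and {p4,p6,p7}.
Refine {p1,p5,p8} on symbol 2: members go to different blocks, giving {p5,p8} and {p1}.
Refine {p4,p6,p7} on symbol 0: members go to different blocks, giving {p4,p7} and {p6}.
The partition is now stable with 5 blocks: {p2,p3,p9} | {p5,p8} | {p4,p7} | {p1} | {p6}.

5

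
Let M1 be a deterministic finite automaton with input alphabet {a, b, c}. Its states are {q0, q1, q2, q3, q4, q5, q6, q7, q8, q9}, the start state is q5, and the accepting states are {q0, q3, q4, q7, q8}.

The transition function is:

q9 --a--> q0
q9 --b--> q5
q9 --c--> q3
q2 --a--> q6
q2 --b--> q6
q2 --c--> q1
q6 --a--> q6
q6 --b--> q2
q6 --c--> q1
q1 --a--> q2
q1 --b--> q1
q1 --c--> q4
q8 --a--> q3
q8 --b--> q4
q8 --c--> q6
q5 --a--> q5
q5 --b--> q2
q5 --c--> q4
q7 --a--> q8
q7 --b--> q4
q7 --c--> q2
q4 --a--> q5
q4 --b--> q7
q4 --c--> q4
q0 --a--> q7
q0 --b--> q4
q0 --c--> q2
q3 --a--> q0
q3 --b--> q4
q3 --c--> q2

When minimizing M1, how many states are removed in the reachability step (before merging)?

1

No path from q5 leads to q9; the other 9 states are all reachable.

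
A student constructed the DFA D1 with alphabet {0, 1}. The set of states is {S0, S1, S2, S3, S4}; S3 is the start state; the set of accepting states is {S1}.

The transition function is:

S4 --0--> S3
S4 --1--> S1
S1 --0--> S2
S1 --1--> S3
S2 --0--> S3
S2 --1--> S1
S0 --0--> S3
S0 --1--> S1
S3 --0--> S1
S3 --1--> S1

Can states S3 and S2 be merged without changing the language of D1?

No

Reachable states from the start: {S1,S2,S3}. Unreachable: {S0,S4} — drop them.
P0 = {S1} | {S2,S3}.
Refine {S2,S3} on symbol 0: members go to different blocks, giving {S2} and {S3}.
Stable partition: {S1} | {S2} | {S3} — 3 equivalence classes.
S3 and S2 end up in different blocks, so they are distinguishable. For instance, the string '0' is accepted from only S3.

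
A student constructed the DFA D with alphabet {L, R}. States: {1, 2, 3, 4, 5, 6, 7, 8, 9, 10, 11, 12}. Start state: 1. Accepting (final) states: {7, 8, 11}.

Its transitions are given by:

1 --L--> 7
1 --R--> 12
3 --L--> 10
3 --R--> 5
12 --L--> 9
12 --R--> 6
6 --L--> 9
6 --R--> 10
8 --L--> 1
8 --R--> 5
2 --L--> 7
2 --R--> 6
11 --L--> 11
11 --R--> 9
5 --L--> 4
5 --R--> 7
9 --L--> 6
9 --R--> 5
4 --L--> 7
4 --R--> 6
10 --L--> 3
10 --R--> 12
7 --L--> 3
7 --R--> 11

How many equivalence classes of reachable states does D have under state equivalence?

Reachable states from the start: {1,3,4,5,6,7,9,10,11,12}. Unreachable: {2,8} — drop them.
Initial partition by acceptance: {7,11} | {1,3,4,5,6,9,10,12}.
Refine {7,11} on symbol L: members go to different blocks, giving {7} and {11}.
Split {1,3,4,5,6,9,10,12} by δ(·,L) → {3,5,6,9,10,12} and {1,4}.
Split {3,5,6,9,10,12} by δ(·,L) → {3,6,9,10,12} and {5}.
Refine {3,6,9,10,12} on symbol R: members go to different blocks, giving {6,10,12} and {3,9}.
The partition is now stable with 6 blocks: {7} | {6,10,12} | {11} | {1,4} | {5} | {3,9}.

6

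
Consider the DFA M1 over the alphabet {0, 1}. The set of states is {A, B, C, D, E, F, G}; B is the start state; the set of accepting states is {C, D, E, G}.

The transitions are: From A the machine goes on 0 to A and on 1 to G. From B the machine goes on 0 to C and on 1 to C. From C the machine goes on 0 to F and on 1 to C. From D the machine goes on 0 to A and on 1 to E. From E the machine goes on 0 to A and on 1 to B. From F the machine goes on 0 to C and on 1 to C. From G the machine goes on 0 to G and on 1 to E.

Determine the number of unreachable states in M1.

BFS from B reaches {B, C, F}; the 4 state(s) A, D, E, G are never visited.

4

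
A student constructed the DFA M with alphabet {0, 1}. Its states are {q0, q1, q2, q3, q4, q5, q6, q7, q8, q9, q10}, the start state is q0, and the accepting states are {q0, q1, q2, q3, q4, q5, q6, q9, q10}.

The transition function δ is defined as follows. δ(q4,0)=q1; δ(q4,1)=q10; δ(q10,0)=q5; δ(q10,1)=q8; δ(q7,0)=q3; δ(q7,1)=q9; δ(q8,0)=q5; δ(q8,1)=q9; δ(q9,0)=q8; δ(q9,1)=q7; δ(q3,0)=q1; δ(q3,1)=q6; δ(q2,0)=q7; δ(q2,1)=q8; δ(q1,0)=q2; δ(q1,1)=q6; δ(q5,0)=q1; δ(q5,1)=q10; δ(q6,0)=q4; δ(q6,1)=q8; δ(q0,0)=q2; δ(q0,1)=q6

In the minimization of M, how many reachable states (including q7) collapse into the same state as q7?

Initial partition by acceptance: {q0,q1,q2,q3,q4,q5,q6,q9,q10} | {q7,q8}.
Split {q0,q1,q2,q3,q4,q5,q6,q9,q10} by δ(·,0) → {q0,q1,q3,q4,q5,q6,q10} and {q2,q9}.
On input 0, block {q0,q1,q3,q4,q5,q6,q10} splits into {q3,q4,q5,q6,q10} and {q0,q1}.
On input 0, block {q3,q4,q5,q6,q10} splits into {q3,q4,q5} and {q6,q10}.
No further refinement is possible. Final partition (5 blocks): {q3,q4,q5} | {q7,q8} | {q2,q9} | {q0,q1} | {q6,q10}.
The equivalence class containing q7 is {q7,q8}, of size 2.

2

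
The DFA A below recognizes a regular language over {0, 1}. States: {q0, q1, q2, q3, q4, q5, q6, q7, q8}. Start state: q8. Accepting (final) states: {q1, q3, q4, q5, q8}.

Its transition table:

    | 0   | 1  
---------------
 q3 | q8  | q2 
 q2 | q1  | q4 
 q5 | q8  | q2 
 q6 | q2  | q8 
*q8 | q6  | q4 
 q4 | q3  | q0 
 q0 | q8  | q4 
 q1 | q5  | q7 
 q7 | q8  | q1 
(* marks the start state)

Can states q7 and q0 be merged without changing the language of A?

Yes

Every state is reachable, so we keep all 9.
Start with accepting vs non-accepting: {q1,q3,q4,q5,q8} | {q0,q2,q6,q7}.
Split {q1,q3,q4,q5,q8} by δ(·,0) → {q1,q3,q4,q5} and {q8}.
Refine {q1,q3,q4,q5} on symbol 0: members go to different blocks, giving {q1,q4} and {q3,q5}.
Refine {q0,q2,q6,q7} on symbol 0: members go to different blocks, giving {q0,q7} and {q2} and {q6}.
Stable partition: {q1,q4} | {q0,q7} | {q8} | {q3,q5} | {q2} | {q6} — 6 equivalence classes.
q7 and q0 lie in the same block of the stable partition, so they are equivalent — no string distinguishes them.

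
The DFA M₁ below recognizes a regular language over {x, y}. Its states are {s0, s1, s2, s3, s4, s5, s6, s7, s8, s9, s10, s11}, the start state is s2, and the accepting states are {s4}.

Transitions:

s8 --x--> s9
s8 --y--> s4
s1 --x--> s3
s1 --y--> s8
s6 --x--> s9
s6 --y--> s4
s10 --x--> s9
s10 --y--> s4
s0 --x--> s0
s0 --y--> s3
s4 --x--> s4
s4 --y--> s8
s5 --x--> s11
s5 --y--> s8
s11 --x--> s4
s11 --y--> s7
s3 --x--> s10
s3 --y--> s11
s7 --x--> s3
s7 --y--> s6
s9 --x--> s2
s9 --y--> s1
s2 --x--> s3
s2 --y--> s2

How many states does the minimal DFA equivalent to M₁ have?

First remove the unreachable states {s0,s5}; 10 states remain.
P0 = {s4} | {s1,s2,s3,s6,s7,s8,s9,s10,s11}.
Refine {s1,s2,s3,s6,s7,s8,s9,s10,s11} on symbol x: members go to different blocks, giving {s1,s2,s3,s6,s7,s8,s9,s10} and {s11}.
Refine {s1,s2,s3,s6,s7,s8,s9,s10} on symbol y: members go to different blocks, giving {s1,s2,s7,s9} and {s6,s8,s10} and {s3}.
Split {s1,s2,s7,s9} by δ(·,x) → {s1,s2,s7} and {s9}.
On input y, block {s1,s2,s7} splits into {s1,s7} and {s2}.
The partition is now stable with 7 blocks: {s4} | {s1,s7} | {s11} | {s6,s8,s10} | {s3} | {s9} | {s2}.

7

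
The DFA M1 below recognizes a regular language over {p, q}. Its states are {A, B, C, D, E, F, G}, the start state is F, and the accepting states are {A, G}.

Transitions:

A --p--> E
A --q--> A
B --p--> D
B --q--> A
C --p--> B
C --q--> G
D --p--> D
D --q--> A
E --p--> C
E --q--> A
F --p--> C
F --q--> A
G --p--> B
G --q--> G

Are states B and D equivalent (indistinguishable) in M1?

Yes

P0 = {A,G} | {B,C,D,E,F}.
No further refinement is possible. Final partition (2 blocks): {A,G} | {B,C,D,E,F}.
B and D lie in the same block of the stable partition, so they are equivalent — no string distinguishes them.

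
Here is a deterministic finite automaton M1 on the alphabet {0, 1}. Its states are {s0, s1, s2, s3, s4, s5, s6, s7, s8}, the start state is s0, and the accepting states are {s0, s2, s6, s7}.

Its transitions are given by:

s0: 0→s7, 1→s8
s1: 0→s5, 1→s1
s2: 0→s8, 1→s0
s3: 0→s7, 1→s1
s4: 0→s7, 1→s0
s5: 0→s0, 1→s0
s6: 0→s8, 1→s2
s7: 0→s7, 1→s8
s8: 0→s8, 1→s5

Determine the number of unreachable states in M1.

No path from s0 leads to s1, s2, s3, s4, s6; the other 4 states are all reachable.

5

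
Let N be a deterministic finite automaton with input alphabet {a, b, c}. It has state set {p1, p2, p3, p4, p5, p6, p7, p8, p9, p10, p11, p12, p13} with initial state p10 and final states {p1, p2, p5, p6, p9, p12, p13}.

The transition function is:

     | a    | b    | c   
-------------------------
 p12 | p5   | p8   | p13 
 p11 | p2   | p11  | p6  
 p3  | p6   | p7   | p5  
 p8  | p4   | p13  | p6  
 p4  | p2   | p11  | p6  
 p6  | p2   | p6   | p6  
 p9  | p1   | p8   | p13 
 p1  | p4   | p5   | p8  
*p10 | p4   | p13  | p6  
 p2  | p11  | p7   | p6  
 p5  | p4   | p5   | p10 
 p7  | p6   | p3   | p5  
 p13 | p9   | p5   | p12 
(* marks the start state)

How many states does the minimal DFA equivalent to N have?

8

Initial partition by acceptance: {p1,p2,p5,p6,p9,p12,p13} | {p3,p4,p7,p8,p10,p11}.
On input a, block {p1,p2,p5,p6,p9,p12,p13} splits into {p6,p9,p12,p13} and {p1,p2,p5}.
On input a, block {p6,p9,p12,p13} splits into {p6,p9,p12} and {p13}.
On input b, block {p6,p9,p12} splits into {p9,p12} and {p6}.
Refine {p3,p4,p7,p8,p10,p11} on symbol a: members go to different blocks, giving {p3,p7} and {p4,p11} and {p8,p10}.
Refine {p1,p2,p5} on symbol b: members go to different blocks, giving {p1,p5} and {p2}.
No further refinement is possible. Final partition (8 blocks): {p9,p12} | {p3,p7} | {p1,p5} | {p13} | {p6} | {p4,p11} | {p8,p10} | {p2}.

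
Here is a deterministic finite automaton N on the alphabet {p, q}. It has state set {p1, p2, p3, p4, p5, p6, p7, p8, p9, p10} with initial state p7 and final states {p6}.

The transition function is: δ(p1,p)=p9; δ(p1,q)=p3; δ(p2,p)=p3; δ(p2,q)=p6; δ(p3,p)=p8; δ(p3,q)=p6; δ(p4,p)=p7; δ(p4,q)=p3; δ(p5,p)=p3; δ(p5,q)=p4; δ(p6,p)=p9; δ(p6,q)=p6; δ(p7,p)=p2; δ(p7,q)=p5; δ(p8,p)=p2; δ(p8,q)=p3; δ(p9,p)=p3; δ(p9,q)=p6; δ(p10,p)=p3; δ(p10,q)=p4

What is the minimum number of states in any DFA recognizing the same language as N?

States {p1,p10} cannot be reached from the start state, so discard them.
P0 = {p6} | {p2,p3,p4,p5,p7,p8,p9}.
Split {p2,p3,p4,p5,p7,p8,p9} by δ(·,q) → {p4,p5,p7,p8} and {p2,p3,p9}.
Split {p4,p5,p7,p8} by δ(·,p) → {p5,p7,p8} and {p4}.
Split {p5,p7,p8} by δ(·,q) → {p5} and {p7} and {p8}.
Refine {p2,p3,p9} on symbol p: members go to different blocks, giving {p2,p9} and {p3}.
Stable partition: {p6} | {p5} | {p2,p9} | {p4} | {p7} | {p8} | {p3} — 7 equivalence classes.

7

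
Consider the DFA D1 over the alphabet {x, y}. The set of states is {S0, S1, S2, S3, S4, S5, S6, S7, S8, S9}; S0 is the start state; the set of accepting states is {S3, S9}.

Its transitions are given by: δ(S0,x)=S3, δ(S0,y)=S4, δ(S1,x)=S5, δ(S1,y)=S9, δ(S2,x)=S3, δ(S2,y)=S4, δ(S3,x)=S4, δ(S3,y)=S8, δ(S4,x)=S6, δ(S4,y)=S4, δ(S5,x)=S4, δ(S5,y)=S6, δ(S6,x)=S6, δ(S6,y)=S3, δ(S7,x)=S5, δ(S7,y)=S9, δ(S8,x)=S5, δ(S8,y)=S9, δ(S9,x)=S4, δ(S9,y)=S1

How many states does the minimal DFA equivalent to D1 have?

6

Reachable states from the start: {S0,S1,S3,S4,S5,S6,S8,S9}. Unreachable: {S2,S7} — drop them.
Initial partition by acceptance: {S3,S9} | {S0,S1,S4,S5,S6,S8}.
Refine {S0,S1,S4,S5,S6,S8} on symbol x: members go to different blocks, giving {S1,S4,S5,S6,S8} and {S0}.
Split {S1,S4,S5,S6,S8} by δ(·,y) → {S1,S6,S8} and {S4,S5}.
On input x, block {S1,S6,S8} splits into {S1,S8} and {S6}.
On input x, block {S4,S5} splits into {S4} and {S5}.
The partition is now stable with 6 blocks: {S3,S9} | {S1,S8} | {S0} | {S4} | {S6} | {S5}.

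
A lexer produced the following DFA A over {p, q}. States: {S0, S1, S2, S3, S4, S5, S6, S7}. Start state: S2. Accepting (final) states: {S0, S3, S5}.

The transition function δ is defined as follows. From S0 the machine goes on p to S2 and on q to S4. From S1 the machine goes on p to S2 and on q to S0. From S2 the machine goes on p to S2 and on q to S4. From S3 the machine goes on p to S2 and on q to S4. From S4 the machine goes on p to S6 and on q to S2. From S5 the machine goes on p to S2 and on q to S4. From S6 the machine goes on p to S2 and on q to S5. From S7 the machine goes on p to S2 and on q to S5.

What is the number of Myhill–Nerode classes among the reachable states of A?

First remove the unreachable states {S0,S1,S3,S7}; 4 states remain.
Start with accepting vs non-accepting: {S5} | {S2,S4,S6}.
On input q, block {S2,S4,S6} splits into {S2,S4} and {S6}.
Split {S2,S4} by δ(·,p) → {S2} and {S4}.
The partition is now stable with 4 blocks: {S5} | {S2} | {S6} | {S4}.

4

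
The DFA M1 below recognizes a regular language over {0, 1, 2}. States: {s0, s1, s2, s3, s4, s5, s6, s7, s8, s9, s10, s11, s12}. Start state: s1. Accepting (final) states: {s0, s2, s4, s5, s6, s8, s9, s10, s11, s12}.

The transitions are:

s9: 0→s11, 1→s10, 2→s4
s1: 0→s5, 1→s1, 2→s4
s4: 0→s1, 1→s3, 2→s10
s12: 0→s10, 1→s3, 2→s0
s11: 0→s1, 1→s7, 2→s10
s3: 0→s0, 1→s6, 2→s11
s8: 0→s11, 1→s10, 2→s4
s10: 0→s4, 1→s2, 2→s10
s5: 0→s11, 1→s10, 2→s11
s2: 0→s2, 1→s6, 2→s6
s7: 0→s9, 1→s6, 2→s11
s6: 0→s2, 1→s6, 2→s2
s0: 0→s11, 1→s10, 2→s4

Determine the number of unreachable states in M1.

BFS from s1 reaches {s0, s1, s2, s3, s4, s5, s6, s7, s9, s10, s11}; the 2 state(s) s8, s12 are never visited.

2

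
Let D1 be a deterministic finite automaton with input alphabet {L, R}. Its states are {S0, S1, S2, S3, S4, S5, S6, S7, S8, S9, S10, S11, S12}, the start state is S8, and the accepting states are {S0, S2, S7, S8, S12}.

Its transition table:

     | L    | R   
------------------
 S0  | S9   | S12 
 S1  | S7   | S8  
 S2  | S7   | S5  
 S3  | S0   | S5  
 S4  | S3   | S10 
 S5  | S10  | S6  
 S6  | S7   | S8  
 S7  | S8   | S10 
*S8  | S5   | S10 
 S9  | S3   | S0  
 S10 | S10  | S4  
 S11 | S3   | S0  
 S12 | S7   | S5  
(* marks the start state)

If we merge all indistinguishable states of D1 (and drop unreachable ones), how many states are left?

10

States {S1,S2,S11} cannot be reached from the start state, so discard them.
P0 = {S0,S7,S8,S12} | {S3,S4,S5,S6,S9,S10}.
Split {S0,S7,S8,S12} by δ(·,L) → {S0,S8} and {S7,S12}.
Split {S0,S8} by δ(·,R) → {S0} and {S8}.
On input L, block {S3,S4,S5,S6,S9,S10} splits into {S4,S5,S9,S10} and {S3} and {S6}.
Split {S4,S5,S9,S10} by δ(·,L) → {S4,S9} and {S5,S10}.
Refine {S4,S9} on symbol R: members go to different blocks, giving {S4} and {S9}.
Split {S7,S12} by δ(·,L) → {S7} and {S12}.
Refine {S5,S10} on symbol R: members go to different blocks, giving {S5} and {S10}.
No further refinement is possible. Final partition (10 blocks): {S0} | {S4} | {S7} | {S8} | {S3} | {S6} | {S5} | {S9} | {S12} | {S10}.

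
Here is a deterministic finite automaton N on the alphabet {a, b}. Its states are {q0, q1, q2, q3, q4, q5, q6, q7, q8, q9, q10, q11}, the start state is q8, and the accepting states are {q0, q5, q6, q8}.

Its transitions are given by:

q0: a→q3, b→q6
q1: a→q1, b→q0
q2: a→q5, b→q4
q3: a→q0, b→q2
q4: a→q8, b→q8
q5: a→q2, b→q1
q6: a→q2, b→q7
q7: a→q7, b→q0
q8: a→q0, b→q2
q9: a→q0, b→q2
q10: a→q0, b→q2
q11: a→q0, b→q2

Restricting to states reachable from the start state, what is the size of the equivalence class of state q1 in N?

2

States {q9,q10,q11} cannot be reached from the start state, so discard them.
Initial partition by acceptance: {q0,q5,q6,q8} | {q1,q2,q3,q4,q7}.
On input a, block {q0,q5,q6,q8} splits into {q0,q5,q6} and {q8}.
Refine {q0,q5,q6} on symbol b: members go to different blocks, giving {q5,q6} and {q0}.
Refine {q1,q2,q3,q4,q7} on symbol a: members go to different blocks, giving {q1,q7} and {q2} and {q3} and {q4}.
Stable partition: {q5,q6} | {q1,q7} | {q8} | {q0} | {q2} | {q3} | {q4} — 7 equivalence classes.
The equivalence class containing q1 is {q1,q7}, of size 2.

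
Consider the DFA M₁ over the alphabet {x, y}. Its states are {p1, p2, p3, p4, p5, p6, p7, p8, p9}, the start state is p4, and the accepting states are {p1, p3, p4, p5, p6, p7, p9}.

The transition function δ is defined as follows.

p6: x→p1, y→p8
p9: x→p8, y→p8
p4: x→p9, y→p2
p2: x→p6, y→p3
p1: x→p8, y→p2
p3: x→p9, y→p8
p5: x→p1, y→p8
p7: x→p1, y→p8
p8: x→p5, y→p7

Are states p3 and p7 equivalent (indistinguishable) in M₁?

Yes

P0 = {p1,p3,p4,p5,p6,p7,p9} | {p2,p8}.
Refine {p1,p3,p4,p5,p6,p7,p9} on symbol x: members go to different blocks, giving {p3,p4,p5,p6,p7} and {p1,p9}.
The partition is now stable with 3 blocks: {p3,p4,p5,p6,p7} | {p2,p8} | {p1,p9}.
p3 and p7 lie in the same block of the stable partition, so they are equivalent — no string distinguishes them.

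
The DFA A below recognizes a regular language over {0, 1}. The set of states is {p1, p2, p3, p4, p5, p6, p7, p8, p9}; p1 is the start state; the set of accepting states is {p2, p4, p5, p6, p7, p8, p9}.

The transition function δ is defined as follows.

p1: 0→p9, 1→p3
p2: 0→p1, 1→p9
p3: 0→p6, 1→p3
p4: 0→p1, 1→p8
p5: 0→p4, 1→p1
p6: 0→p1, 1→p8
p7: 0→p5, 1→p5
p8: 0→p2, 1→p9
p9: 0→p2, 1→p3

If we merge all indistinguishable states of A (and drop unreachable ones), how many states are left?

States {p4,p5,p7} cannot be reached from the start state, so discard them.
P0 = {p2,p6,p8,p9} | {p1,p3}.
Split {p2,p6,p8,p9} by δ(·,0) → {p2,p6} and {p8,p9}.
Refine {p1,p3} on symbol 0: members go to different blocks, giving {p1} and {p3}.
Refine {p8,p9} on symbol 1: members go to different blocks, giving {p8} and {p9}.
Refine {p2,p6} on symbol 1: members go to different blocks, giving {p2} and {p6}.
No further refinement is possible. Final partition (6 blocks): {p2} | {p1} | {p8} | {p3} | {p9} | {p6}.

6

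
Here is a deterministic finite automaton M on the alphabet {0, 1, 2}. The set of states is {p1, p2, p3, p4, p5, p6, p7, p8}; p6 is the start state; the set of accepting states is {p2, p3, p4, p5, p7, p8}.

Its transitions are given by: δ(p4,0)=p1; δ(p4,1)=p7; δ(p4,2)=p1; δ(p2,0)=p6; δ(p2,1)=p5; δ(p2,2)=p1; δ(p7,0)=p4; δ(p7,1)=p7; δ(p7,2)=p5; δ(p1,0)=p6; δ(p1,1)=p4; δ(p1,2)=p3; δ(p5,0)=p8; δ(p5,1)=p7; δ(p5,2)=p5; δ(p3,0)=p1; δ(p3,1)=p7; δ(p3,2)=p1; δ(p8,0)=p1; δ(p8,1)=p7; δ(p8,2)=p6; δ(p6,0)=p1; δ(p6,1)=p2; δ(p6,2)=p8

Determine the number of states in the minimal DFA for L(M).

All states are reachable from the start state.
Initial partition by acceptance: {p2,p3,p4,p5,p7,p8} | {p1,p6}.
Refine {p2,p3,p4,p5,p7,p8} on symbol 0: members go to different blocks, giving {p2,p3,p4,p8} and {p5,p7}.
The partition is now stable with 3 blocks: {p2,p3,p4,p8} | {p1,p6} | {p5,p7}.

3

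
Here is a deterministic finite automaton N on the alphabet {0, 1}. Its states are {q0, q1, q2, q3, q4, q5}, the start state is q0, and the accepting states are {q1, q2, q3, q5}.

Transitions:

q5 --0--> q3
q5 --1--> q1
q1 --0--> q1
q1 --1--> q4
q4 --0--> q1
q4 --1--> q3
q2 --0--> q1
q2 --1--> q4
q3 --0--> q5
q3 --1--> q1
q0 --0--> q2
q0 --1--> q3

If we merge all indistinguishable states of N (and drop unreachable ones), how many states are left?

3

Every state is reachable, so we keep all 6.
P0 = {q1,q2,q3,q5} | {q0,q4}.
Split {q1,q2,q3,q5} by δ(·,1) → {q1,q2} and {q3,q5}.
The partition is now stable with 3 blocks: {q1,q2} | {q0,q4} | {q3,q5}.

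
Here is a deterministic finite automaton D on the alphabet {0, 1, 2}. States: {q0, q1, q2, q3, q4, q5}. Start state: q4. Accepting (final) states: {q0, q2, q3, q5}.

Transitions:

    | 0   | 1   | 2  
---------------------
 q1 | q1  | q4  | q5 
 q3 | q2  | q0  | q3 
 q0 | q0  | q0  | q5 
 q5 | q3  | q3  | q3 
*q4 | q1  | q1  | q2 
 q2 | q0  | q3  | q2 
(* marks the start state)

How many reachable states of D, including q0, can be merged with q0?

4

All states are reachable from the start state.
Start with accepting vs non-accepting: {q0,q2,q3,q5} | {q1,q4}.
The partition is now stable with 2 blocks: {q0,q2,q3,q5} | {q1,q4}.
The equivalence class containing q0 is {q0,q2,q3,q5}, of size 4.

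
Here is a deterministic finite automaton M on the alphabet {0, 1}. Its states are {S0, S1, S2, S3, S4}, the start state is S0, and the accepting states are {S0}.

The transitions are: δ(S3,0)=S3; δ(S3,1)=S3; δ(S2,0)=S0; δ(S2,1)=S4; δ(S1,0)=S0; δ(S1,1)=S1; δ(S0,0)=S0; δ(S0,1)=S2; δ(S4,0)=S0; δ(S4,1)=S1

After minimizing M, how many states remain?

2

States {S3} cannot be reached from the start state, so discard them.
P0 = {S0} | {S1,S2,S4}.
No further refinement is possible. Final partition (2 blocks): {S0} | {S1,S2,S4}.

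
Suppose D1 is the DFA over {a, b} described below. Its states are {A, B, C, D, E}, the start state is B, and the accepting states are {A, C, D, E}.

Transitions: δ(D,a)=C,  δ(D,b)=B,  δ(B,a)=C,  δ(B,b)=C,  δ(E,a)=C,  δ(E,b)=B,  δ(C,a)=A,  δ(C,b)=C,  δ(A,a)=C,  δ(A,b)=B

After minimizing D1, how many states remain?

3

States {D,E} cannot be reached from the start state, so discard them.
P0 = {A,C} | {B}.
Split {A,C} by δ(·,b) → {A} and {C}.
Stable partition: {A} | {B} | {C} — 3 equivalence classes.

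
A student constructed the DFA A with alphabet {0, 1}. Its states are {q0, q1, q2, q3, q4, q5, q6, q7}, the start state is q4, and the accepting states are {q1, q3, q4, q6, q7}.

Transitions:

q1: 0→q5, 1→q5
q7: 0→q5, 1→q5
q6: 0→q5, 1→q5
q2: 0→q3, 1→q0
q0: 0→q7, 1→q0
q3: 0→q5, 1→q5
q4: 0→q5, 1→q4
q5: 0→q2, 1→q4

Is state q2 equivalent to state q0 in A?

Reachable states from the start: {q0,q2,q3,q4,q5,q7}. Unreachable: {q1,q6} — drop them.
Start with accepting vs non-accepting: {q3,q4,q7} | {q0,q2,q5}.
On input 1, block {q3,q4,q7} splits into {q3,q7} and {q4}.
Split {q0,q2,q5} by δ(·,0) → {q0,q2} and {q5}.
The partition is now stable with 4 blocks: {q3,q7} | {q0,q2} | {q4} | {q5}.
q2 and q0 lie in the same block of the stable partition, so they are equivalent — no string distinguishes them.

Yes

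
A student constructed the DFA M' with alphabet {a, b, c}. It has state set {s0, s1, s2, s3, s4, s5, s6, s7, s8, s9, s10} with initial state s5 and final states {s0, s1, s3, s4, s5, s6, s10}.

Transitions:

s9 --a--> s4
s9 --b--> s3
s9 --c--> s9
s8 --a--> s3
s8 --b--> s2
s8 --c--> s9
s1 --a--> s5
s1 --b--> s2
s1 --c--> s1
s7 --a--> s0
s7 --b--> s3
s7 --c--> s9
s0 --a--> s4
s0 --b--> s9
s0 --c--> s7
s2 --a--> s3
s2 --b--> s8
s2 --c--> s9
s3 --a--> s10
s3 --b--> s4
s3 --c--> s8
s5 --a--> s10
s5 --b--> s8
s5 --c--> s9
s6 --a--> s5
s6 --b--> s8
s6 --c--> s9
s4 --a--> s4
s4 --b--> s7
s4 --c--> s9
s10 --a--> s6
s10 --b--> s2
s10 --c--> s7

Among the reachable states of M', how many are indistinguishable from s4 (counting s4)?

States {s1} cannot be reached from the start state, so discard them.
Start with accepting vs non-accepting: {s0,s3,s4,s5,s6,s10} | {s2,s7,s8,s9}.
Split {s0,s3,s4,s5,s6,s10} by δ(·,b) → {s0,s4,s5,s6,s10} and {s3}.
Refine {s2,s7,s8,s9} on symbol a: members go to different blocks, giving {s2,s8} and {s7,s9}.
On input b, block {s0,s4,s5,s6,s10} splits into {s5,s6,s10} and {s0,s4}.
Stable partition: {s5,s6,s10} | {s2,s8} | {s3} | {s7,s9} | {s0,s4} — 5 equivalence classes.
State s4 belongs to the block {s0,s4}, which has 2 states.

2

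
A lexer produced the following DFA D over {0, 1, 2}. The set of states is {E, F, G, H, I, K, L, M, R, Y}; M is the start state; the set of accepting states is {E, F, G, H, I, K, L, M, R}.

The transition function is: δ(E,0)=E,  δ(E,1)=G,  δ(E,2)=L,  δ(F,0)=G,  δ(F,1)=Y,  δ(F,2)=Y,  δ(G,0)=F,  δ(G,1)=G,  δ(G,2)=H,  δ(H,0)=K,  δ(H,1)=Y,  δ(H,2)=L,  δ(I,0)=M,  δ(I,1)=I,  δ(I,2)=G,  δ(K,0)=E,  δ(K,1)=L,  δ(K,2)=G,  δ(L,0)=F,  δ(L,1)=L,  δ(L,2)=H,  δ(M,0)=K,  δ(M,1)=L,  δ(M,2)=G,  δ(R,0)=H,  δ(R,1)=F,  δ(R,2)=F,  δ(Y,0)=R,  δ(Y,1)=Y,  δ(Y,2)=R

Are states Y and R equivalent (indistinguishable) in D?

Reachable states from the start: {E,F,G,H,K,L,M,R,Y}. Unreachable: {I} — drop them.
P0 = {E,F,G,H,K,L,M,R} | {Y}.
Split {E,F,G,H,K,L,M,R} by δ(·,1) → {E,G,K,L,M,R} and {F,H}.
On input 0, block {E,G,K,L,M,R} splits into {G,L,R} and {E,K,M}.
On input 1, block {G,L,R} splits into {G,L} and {R}.
Split {F,H} by δ(·,0) → {F} and {H}.
The partition is now stable with 6 blocks: {G,L} | {Y} | {F} | {E,K,M} | {R} | {H}.
Y and R end up in different blocks, so they are distinguishable. For instance, the string 'ε' is accepted from only R.

No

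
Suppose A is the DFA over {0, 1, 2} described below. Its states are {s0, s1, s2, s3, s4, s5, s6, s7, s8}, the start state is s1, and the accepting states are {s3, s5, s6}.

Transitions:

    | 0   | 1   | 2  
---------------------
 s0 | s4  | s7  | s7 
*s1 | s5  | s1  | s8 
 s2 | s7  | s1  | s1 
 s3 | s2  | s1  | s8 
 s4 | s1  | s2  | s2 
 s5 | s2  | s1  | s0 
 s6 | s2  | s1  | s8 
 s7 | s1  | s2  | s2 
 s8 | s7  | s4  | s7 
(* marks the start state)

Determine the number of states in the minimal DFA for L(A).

5

First remove the unreachable states {s3,s6}; 7 states remain.
Initial partition by acceptance: {s5} | {s0,s1,s2,s4,s7,s8}.
Refine {s0,s1,s2,s4,s7,s8} on symbol 0: members go to different blocks, giving {s0,s2,s4,s7,s8} and {s1}.
Refine {s0,s2,s4,s7,s8} on symbol 0: members go to different blocks, giving {s0,s2,s8} and {s4,s7}.
On input 1, block {s0,s2,s8} splits into {s0,s8} and {s2}.
The partition is now stable with 5 blocks: {s5} | {s0,s8} | {s1} | {s4,s7} | {s2}.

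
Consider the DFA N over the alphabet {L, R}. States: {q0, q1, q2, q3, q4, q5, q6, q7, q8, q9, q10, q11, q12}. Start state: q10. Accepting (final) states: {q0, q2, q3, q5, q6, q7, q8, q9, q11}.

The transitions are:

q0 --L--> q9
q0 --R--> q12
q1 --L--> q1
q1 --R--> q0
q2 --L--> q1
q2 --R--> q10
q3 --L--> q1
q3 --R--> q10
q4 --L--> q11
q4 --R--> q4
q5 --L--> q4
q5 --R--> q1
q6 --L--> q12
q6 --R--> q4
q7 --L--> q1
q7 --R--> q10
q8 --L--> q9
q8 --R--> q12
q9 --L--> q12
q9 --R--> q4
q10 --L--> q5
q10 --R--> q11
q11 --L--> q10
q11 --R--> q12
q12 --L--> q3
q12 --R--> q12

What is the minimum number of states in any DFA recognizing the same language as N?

9

States {q2,q6,q7,q8} cannot be reached from the start state, so discard them.
P0 = {q0,q3,q5,q9,q11} | {q1,q4,q10,q12}.
On input L, block {q0,q3,q5,q9,q11} splits into {q3,q5,q9,q11} and {q0}.
Split {q1,q4,q10,q12} by δ(·,L) → {q4,q10,q12} and {q1}.
On input L, block {q3,q5,q9,q11} splits into {q5,q9,q11} and {q3}.
On input R, block {q5,q9,q11} splits into {q9,q11} and {q5}.
Split {q4,q10,q12} by δ(·,L) → {q4} and {q10} and {q12}.
On input L, block {q9,q11} splits into {q9} and {q11}.
The partition is now stable with 9 blocks: {q9} | {q4} | {q0} | {q1} | {q3} | {q5} | {q10} | {q12} | {q11}.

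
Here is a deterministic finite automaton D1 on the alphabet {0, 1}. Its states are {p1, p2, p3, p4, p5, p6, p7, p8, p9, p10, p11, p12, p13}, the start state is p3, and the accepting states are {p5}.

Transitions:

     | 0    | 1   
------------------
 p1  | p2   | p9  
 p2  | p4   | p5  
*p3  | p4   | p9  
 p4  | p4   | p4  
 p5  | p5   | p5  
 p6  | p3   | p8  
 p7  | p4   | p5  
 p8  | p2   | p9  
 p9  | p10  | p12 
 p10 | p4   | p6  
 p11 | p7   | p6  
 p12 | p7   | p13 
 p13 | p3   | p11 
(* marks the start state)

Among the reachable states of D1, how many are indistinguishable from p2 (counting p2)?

2

States {p1} cannot be reached from the start state, so discard them.
Start with accepting vs non-accepting: {p5} | {p2,p3,p4,p6,p7,p8,p9,p10,p11,p12,p13}.
Refine {p2,p3,p4,p6,p7,p8,p9,p10,p11,p12,p13} on symbol 1: members go to different blocks, giving {p3,p4,p6,p8,p9,p10,p11,p12,p13} and {p2,p7}.
Refine {p3,p4,p6,p8,p9,p10,p11,p12,p13} on symbol 0: members go to different blocks, giving {p3,p4,p6,p9,p10,p13} and {p8,p11,p12}.
On input 1, block {p3,p4,p6,p9,p10,p13} splits into {p3,p4,p10} and {p6,p9,p13}.
Refine {p3,p4,p10} on symbol 1: members go to different blocks, giving {p3,p10} and {p4}.
Stable partition: {p5} | {p3,p10} | {p2,p7} | {p8,p11,p12} | {p6,p9,p13} | {p4} — 6 equivalence classes.
State p2 belongs to the block {p2,p7}, which has 2 states.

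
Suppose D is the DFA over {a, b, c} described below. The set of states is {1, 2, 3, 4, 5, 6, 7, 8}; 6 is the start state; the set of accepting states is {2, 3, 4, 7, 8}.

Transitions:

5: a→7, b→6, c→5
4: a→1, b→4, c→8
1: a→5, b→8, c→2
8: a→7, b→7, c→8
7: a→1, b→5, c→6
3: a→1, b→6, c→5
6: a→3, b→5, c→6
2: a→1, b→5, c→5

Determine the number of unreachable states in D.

BFS from 6 reaches {1, 2, 3, 5, 6, 7, 8}; the 1 state(s) 4 are never visited.

1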